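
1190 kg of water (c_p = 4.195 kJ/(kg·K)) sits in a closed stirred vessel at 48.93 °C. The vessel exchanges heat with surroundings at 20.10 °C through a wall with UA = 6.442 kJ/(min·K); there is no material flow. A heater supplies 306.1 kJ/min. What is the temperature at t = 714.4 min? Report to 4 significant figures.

Lumped-capacitance energy balance: M c_p dT/dt = UA(T_amb − T) + Q̇.
dT/dt = (T_ss − T)/τ with T_ss = T_amb + Q̇/UA = 20.10 + 306.1/6.442 = 67.6163 °C, τ = M c_p/UA = 1190·4.195/6.442 = 774.922 min.
Solution: T(t) = T_ss + (T₀ − T_ss) e^(−t/τ).
T(714.4) = 67.6163 + (-18.6863)·0.397763 = 60.1836 °C.

60.18 °C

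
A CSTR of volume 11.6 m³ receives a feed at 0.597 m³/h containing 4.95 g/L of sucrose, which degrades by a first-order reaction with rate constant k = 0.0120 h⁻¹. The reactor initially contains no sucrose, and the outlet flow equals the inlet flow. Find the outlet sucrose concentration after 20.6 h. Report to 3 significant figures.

Species balance: V dC/dt = Q C_in − Q C − k V C.
This is linear with rate a = Q/V + k = 0.063466 h⁻¹.
C_ss = Q C_in/(Q + kV) = 4.0141 g/L; C(t) = C_ss + (C₀ − C_ss) e^(−a t).
C(20.6) = 4.0141 + (-4.0141)·e^(−0.063466·20.6) = 4.0141 + (-4.0141)·0.27053 = 2.9282 g/L.

2.93 g/L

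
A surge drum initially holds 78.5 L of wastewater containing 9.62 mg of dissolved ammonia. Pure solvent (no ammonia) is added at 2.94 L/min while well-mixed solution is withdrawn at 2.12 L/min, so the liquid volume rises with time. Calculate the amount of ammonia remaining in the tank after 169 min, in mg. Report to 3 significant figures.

0.694 mg

Let m(t) be the amount of ammonia. Volume: V(t) = V₀ + (Q_in − Q_out) t = 78.5 + 0.82000 t; V(169) = 217.08 L.
No ammonia enters, so dm/dt = −Q_out · (m/V).
dm/m = −Q_out dt/(V₀ + 0.82000 t); integrating gives ln(m/m₀) = −(Q_out/(Q_in−Q_out)) ln(V/V₀).
m = m₀ (V₀/V)^(Q_out/(Q_in−Q_out)) = 9.62 × (78.5/217.08)^(2.5854) = 0.69357 mg.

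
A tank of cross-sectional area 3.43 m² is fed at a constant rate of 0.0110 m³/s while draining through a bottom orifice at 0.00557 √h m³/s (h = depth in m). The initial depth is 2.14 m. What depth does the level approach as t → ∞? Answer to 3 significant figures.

Level balance: A dh/dt = 0.0110 − 0.00557 √h. Setting dh/dt = 0:
Q_in = 0.00557 √h_ss ⇒ √h_ss = 0.0110/0.00557 = 1.9749.
h_ss = 1.9749² = 3.9001 m. (Since h₀ = 2.14 m < h_ss, the level will rise toward this value.)

3.90 m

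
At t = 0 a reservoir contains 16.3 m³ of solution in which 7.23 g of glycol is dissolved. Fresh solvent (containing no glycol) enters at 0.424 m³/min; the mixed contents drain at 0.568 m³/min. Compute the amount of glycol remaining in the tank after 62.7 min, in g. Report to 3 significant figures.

Total volume: dV/dt = Q_in − Q_out = -0.14400 m³/min, so V(t) = 16.3 − 0.14400 t and V(62.7) = 7.2712 m³.
No glycol enters, so dm/dt = −Q_out · (m/V).
Separate: dm/m = −Q_out dt/V(t) ⇒ ln(m/m₀) = −(Q_out/(Q_in−Q_out)) ln(V/V₀).
m = m₀ (V₀/V)^(Q_out/(Q_in−Q_out)) = 7.23 × (16.3/7.2712)^(-3.9444) = 0.29943 g.

0.299 g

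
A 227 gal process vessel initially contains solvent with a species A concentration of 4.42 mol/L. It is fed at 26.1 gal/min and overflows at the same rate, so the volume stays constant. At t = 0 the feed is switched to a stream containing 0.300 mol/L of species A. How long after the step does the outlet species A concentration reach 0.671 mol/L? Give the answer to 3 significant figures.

Transient balance on the dissolved component: V dC/dt = Q(C_in − C), so τ = V/Q = 8.6973 min.
C(t) = C_in + (C₀ − C_in) e^(−t/τ). Set C = 0.671 and solve for t:
e^(−t/τ) = (C − C_in)/(C₀ − C_in) = (0.671 − 0.300)/(4.42 − 0.300) = 0.090049
t = −τ ln(…) = 8.6973 × 2.4074 = 20.938 min.

20.9 min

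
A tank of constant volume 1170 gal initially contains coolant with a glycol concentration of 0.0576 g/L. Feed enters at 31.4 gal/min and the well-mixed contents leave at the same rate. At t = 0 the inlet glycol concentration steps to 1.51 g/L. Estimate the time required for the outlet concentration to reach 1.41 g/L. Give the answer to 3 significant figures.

99.7 min

Mass balance on the solute (V constant): V dC/dt = Q(C_in − C), so τ = V/Q = 37.261 min.
C(t) = C_in + (C₀ − C_in) e^(−t/τ). Set C = 1.41 and solve for t:
e^(−t/τ) = (C − C_in)/(C₀ − C_in) = (1.41 − 1.51)/(0.0576 − 1.51) = 0.068852
t = −τ ln(…) = 37.261 × 2.6758 = 99.703 min.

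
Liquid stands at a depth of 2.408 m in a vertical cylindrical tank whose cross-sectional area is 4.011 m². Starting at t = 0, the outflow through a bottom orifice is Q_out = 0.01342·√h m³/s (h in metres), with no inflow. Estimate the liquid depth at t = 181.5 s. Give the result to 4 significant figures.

With no inflow, A dh/dt = −0.01342 √h.
This is separable: 2 d(√h)/dt = −0.01342/A, so √h = √h₀ − (0.01342/(2A)) t.
√h = √2.408 − 0.01342·181.5/(2·4.011) = 1.55177 − 0.303631 = 1.24814.
h = 1.24814² = 1.55786 m.

1.558 m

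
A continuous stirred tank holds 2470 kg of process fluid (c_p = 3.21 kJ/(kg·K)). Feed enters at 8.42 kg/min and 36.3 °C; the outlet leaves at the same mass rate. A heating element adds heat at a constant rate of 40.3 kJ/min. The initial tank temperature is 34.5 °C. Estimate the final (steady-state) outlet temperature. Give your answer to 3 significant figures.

M c_p dT/dt = ṁ c_p (T_in − T) + Q̇.
At steady state dT/dt = 0 ⇒ T_ss = T_in + Q̇/(ṁ c_p) = 36.3 + 40.3/(8.42·3.21) = 37.791 °C.

37.8 °C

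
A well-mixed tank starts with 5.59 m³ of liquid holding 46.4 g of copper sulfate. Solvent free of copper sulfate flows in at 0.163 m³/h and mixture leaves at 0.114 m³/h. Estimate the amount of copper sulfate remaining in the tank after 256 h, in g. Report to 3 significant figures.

3.00 g

Total volume: dV/dt = Q_in − Q_out = 0.049000 m³/h, so V(t) = 5.59 + 0.049000 t and V(256) = 18.134 m³.
No copper sulfate enters, so dm/dt = −Q_out · (m/V).
Separate: dm/m = −Q_out dt/V(t) ⇒ ln(m/m₀) = −(Q_out/(Q_in−Q_out)) ln(V/V₀).
m = m₀ (V₀/V)^(Q_out/(Q_in−Q_out)) = 46.4 × (5.59/18.134)^(2.3265) = 3.0024 g.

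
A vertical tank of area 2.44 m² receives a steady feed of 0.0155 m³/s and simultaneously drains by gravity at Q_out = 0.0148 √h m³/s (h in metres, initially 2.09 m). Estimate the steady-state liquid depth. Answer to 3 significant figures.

1.10 m

Unsteady balance on liquid volume: A dh/dt = Q_in − 0.0148 √h. At steady state dh/dt = 0:
Q_in = 0.0148 √h_ss ⇒ √h_ss = 0.0155/0.0148 = 1.0473.
h_ss = 1.0473² = 1.0968 m. (Since h₀ = 2.09 m > h_ss, the level will fall toward this value.)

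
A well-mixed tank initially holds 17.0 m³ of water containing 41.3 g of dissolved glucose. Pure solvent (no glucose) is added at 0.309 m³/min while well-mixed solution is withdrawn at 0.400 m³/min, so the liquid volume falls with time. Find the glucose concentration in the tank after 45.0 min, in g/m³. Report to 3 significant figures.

0.953 g/m³

Let m(t) be the amount of glucose. Volume: V(t) = V₀ + (Q_in − Q_out) t = 17.0 − 0.091000 t; V(45.0) = 12.905 m³.
Solute balance: dm/dt = 0 − Q_out C = −Q_out m/V(t).
dm/m = −Q_out dt/(V₀ − 0.091000 t); integrating gives ln(m/m₀) = −(Q_out/(Q_in−Q_out)) ln(V/V₀).
m = m₀ (V₀/V)^(Q_out/(Q_in−Q_out)) = 41.3 × (17.0/12.905)^(-4.3956) = 12.298 g.
C = m/V = 12.298/12.905 = 0.95297 g/m³.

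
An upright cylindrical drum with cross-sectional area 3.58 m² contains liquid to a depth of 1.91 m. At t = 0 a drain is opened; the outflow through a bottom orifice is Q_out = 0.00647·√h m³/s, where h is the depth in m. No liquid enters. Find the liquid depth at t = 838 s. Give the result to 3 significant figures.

0.390 m

Mass balance (ρ constant): A dh/dt = −0.00647 √h.
∫ h^(−1/2) dh = −(0.00647/A) ∫ dt, giving 2√h = 2√h₀ − (0.00647/A) t.
√h = √1.91 − 0.00647·838/(2·3.58) = 1.3820 − 0.75724 = 0.62478.
h = 0.62478² = 0.39036 m.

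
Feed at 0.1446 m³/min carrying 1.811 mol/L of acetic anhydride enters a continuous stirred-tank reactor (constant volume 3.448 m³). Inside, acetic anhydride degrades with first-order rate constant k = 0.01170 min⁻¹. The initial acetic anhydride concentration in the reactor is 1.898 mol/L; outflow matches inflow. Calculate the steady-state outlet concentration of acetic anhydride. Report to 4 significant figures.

1.416 mol/L

Accumulation = in − out − consumed: V dC/dt = Q C_in − Q C − k V C.
At steady state: 0 = Q C_in − (Q + kV) C_ss, so C_ss = Q C_in/(Q + kV).
C_ss = 0.1446·1.811/(0.1446 + 0.01170·3.448) = 0.261871/0.184942 = 1.41596 mol/L.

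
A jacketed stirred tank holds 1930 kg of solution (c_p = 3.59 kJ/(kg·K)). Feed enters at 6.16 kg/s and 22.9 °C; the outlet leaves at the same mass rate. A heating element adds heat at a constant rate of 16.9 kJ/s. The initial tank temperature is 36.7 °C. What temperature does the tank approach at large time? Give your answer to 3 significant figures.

23.7 °C

Unsteady energy balance on the tank contents: M c_p dT/dt = ṁ c_p (T_in − T) + 16.9.
At steady state dT/dt = 0 ⇒ T_ss = T_in + Q̇/(ṁ c_p) = 22.9 + 16.9/(6.16·3.59) = 23.664 °C.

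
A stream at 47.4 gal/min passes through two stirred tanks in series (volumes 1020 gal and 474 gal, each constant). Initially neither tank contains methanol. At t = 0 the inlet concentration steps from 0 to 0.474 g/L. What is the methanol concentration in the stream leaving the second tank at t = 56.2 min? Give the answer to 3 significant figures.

Each tank obeys Vᵢ dCᵢ/dt = Q(Cᵢ₋₁ − Cᵢ), so τᵢ = Vᵢ/Q.
τ₁ = 1020/47.4 = 21.519 min; τ₂ = 474/47.4 = 10.000 min.
Tank 1: C₁ = C_in(1 − e^(−t/τ₁)). Tank 2 (τ₁ ≠ τ₂): C₂ = C_in[1 − (τ₁ e^(−t/τ₁) − τ₂ e^(−t/τ₂))/(τ₁ − τ₂)].
At t = 56.2: e^(−t/τ₁) = 0.073414, e^(−t/τ₂) = 0.0036246.
C₂ = 0.474·[1 − (21.519·0.073414 − 10.000·0.0036246)/(11.519)] = 0.474·0.86600 = 0.41048 g/L.

0.410 g/L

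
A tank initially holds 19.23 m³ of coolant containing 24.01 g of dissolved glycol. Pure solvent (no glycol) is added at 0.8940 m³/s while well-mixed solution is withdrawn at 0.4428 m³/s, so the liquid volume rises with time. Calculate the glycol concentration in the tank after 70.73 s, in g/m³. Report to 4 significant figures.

0.1798 g/m³

Total volume: dV/dt = Q_in − Q_out = 0.451200 m³/s, so V(t) = 19.23 + 0.451200 t and V(70.73) = 51.1434 m³.
No glycol enters, so dm/dt = −Q_out · (m/V).
Separate: dm/m = −Q_out dt/V(t) ⇒ ln(m/m₀) = −(Q_out/(Q_in−Q_out)) ln(V/V₀).
m = m₀ (V₀/V)^(Q_out/(Q_in−Q_out)) = 24.01 × (19.23/51.1434)^(0.981383) = 9.19371 g.
C = m/V = 9.19371/51.1434 = 0.179763 g/m³.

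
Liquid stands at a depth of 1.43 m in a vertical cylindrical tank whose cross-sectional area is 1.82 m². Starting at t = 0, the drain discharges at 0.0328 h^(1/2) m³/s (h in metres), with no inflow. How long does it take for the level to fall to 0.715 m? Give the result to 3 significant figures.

38.9 s

Unsteady balance on liquid volume: A dh/dt = −0.0328 √h.
∫ h^(−1/2) dh = −(0.0328/A) ∫ dt, giving 2√h = 2√h₀ − (0.0328/A) t.
t = 2A(√h₀ − √h)/0.0328 = 2·1.82·(√1.43 − √0.715)/0.0328
  = 3.6400 × (1.1958 − 0.84558) / 0.0328 = 38.869 s.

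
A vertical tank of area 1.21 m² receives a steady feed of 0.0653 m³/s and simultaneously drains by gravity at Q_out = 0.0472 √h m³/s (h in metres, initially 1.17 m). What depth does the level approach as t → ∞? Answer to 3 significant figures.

A dh/dt = Q_in − 0.0472 √h. Steady state requires inflow = outflow:
Q_in = 0.0472 √h_ss ⇒ √h_ss = 0.0653/0.0472 = 1.3835.
h_ss = 1.3835² = 1.9140 m. (Since h₀ = 1.17 m < h_ss, the level will rise toward this value.)

1.91 m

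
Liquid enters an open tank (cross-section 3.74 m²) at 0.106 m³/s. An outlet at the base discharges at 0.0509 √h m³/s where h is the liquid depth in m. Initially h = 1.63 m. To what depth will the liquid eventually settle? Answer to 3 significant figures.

4.34 m

A dh/dt = Q_in − 0.0509 √h. Steady state requires inflow = outflow:
Q_in = 0.0509 √h_ss ⇒ √h_ss = 0.106/0.0509 = 2.0825.
h_ss = 2.0825² = 4.3369 m. (Since h₀ = 1.63 m < h_ss, the level will rise toward this value.)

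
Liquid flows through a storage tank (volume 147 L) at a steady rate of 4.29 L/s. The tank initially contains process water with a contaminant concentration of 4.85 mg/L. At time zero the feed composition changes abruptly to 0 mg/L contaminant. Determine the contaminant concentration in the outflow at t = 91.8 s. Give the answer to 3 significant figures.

0.333 mg/L

Accumulation = in − out for the solute gives V dC/dt = Q(C_in − C).
Time constant τ = V/Q = 147/4.29 = 34.266 s.
C approaches C_in exponentially: C(t) = C_in + (C₀ − C_in) e^(−t/τ).
C(91.8) = 0 + (4.85 − 0)·e^(−91.8/34.266) = 0 + (4.8500)·0.068628 = 0.33284 mg/L.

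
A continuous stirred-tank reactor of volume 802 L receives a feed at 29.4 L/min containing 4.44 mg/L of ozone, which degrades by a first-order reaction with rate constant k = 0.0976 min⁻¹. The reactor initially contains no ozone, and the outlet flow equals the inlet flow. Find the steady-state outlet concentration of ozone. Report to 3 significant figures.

1.21 mg/L

Accumulation = in − out − consumed: V dC/dt = Q C_in − Q C − k V C.
Steady state (dC/dt = 0): C_ss = Q C_in/(Q + kV) = C_in/(1 + kV/Q).
C_ss = 29.4·4.44/(29.4 + 0.0976·802) = 130.54/107.68 = 1.2123 mg/L.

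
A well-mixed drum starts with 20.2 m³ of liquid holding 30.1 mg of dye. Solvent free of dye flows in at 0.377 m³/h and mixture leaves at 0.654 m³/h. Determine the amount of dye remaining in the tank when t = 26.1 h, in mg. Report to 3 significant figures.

10.6 mg

Total volume: dV/dt = Q_in − Q_out = -0.27700 m³/h, so V(t) = 20.2 − 0.27700 t and V(26.1) = 12.970 m³.
Species balance (pure solvent in): dm/dt = −Q_out · m/V(t).
Separate: dm/m = −Q_out dt/V(t) ⇒ ln(m/m₀) = −(Q_out/(Q_in−Q_out)) ln(V/V₀).
m = m₀ (V₀/V)^(Q_out/(Q_in−Q_out)) = 30.1 × (20.2/12.970)^(-2.3610) = 10.576 mg.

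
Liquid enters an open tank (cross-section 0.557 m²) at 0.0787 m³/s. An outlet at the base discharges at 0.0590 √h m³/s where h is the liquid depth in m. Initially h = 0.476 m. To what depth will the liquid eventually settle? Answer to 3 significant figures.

Accumulation of liquid (constant cross-section A): A dh/dt = Q_in − 0.0590 √h. At steady state dh/dt = 0:
Q_in = 0.0590 √h_ss ⇒ √h_ss = 0.0787/0.0590 = 1.3339.
h_ss = 1.3339² = 1.7793 m. (Since h₀ = 0.476 m < h_ss, the level will rise toward this value.)

1.78 m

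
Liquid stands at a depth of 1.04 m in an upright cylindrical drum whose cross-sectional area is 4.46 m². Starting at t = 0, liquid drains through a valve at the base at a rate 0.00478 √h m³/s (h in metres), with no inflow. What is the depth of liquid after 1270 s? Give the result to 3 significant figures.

Mass balance (ρ constant): A dh/dt = −0.00478 √h.
Separate and integrate: 2(√h − √h₀) = −(0.00478/A) t.
√h = √1.04 − 0.00478·1270/(2·4.46) = 1.0198 − 0.68056 = 0.33924.
h = 0.33924² = 0.11509 m.

0.115 m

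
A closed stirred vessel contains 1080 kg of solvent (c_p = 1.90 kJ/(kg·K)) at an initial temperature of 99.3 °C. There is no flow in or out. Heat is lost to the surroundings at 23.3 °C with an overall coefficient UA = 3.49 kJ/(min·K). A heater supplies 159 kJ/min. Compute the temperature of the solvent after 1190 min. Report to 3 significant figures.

Unsteady energy balance on the tank contents: M c_p dT/dt = −UA(T − T_amb) + Q̇.
dT/dt = (T_ss − T)/τ with T_ss = T_amb + Q̇/UA = 23.3 + 159/3.49 = 68.859 °C, τ = M c_p/UA = 1080·1.90/3.49 = 587.97 min.
This is linear first-order; T(t) = T_ss + (T₀ − T_ss) e^(−t/τ).
T(1190) = 68.859 + (30.441)·0.13214 = 72.881 °C.

72.9 °C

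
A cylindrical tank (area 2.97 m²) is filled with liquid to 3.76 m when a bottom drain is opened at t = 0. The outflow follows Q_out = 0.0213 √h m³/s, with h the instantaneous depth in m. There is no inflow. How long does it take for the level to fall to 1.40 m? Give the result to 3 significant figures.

A dh/dt = −Q_out = −0.0213 √h.
∫ h^(−1/2) dh = −(0.0213/A) ∫ dt, giving 2√h = 2√h₀ − (0.0213/A) t.
t = 2A(√h₀ − √h)/0.0213 = 2·2.97·(√3.76 − √1.40)/0.0213
  = 5.9400 × (1.9391 − 1.1832) / 0.0213 = 210.79 s.

211 s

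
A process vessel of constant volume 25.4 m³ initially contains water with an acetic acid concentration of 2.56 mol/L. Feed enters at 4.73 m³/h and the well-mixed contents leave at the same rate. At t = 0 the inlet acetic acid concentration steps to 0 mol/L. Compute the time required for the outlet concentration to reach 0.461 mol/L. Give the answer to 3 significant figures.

9.21 h

Species balance: V dC/dt = Q(C_in − C) ⇒ τ = V/Q = 5.3700 h.
C(t) = C_in + (C₀ − C_in) e^(−t/τ). Set C = 0.461 and solve for t:
e^(−t/τ) = (C − C_in)/(C₀ − C_in) = (0.461 − 0)/(2.56 − 0) = 0.18008
t = −τ ln(…) = 5.3700 × 1.7144 = 9.2061 h.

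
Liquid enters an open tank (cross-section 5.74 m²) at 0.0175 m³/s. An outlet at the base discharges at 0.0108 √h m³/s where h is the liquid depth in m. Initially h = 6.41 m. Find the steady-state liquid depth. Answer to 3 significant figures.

Level balance: A dh/dt = 0.0175 − 0.0108 √h. Setting dh/dt = 0:
Q_in = 0.0108 √h_ss ⇒ √h_ss = 0.0175/0.0108 = 1.6204.
h_ss = 1.6204² = 2.6256 m. (Since h₀ = 6.41 m > h_ss, the level will fall toward this value.)

2.63 m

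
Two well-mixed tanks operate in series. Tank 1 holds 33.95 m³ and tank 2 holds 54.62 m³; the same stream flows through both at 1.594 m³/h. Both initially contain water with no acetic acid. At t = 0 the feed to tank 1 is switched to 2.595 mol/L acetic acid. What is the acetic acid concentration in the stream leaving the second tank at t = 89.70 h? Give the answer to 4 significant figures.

Each tank obeys Vᵢ dCᵢ/dt = Q(Cᵢ₋₁ − Cᵢ), so τᵢ = Vᵢ/Q.
τ₁ = 33.95/1.594 = 21.2986 h; τ₂ = 54.62/1.594 = 34.2660 h.
Solving the cascade with C₁(0)=C₂(0)=0 gives C₂(t) = C_in[1 − (τ₁ e^(−t/τ₁) − τ₂ e^(−t/τ₂))/(τ₁ − τ₂)].
At t = 89.70: e^(−t/τ₁) = 0.0148235, e^(−t/τ₂) = 0.0729665.
C₂ = 2.595·[1 − (21.2986·0.0148235 − 34.2660·0.0729665)/(-12.9674)] = 2.595·0.831535 = 2.15783 mol/L.

2.158 mol/L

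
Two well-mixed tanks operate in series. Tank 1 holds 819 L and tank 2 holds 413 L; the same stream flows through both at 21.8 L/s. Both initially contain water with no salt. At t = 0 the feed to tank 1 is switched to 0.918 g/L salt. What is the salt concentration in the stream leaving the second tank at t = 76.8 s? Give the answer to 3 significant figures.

Time constants: τᵢ = Vᵢ/Q for each well-mixed tank.
τ₁ = 819/21.8 = 37.569 s; τ₂ = 413/21.8 = 18.945 s.
Solving the cascade with C₁(0)=C₂(0)=0 gives C₂(t) = C_in[1 − (τ₁ e^(−t/τ₁) − τ₂ e^(−t/τ₂))/(τ₁ − τ₂)].
At t = 76.8: e^(−t/τ₁) = 0.12948, e^(−t/τ₂) = 0.017355.
C₂ = 0.918·[1 − (37.569·0.12948 − 18.945·0.017355)/(18.624)] = 0.918·0.75647 = 0.69444 g/L.

0.694 g/L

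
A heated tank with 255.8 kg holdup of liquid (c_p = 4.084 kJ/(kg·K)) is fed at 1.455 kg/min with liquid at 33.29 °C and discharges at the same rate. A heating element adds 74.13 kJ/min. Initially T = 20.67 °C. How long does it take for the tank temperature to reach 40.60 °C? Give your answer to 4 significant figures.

M c_p dT/dt = ṁ c_p (T_in − T) + Q̇.
τ = M/ṁ = 175.808 min; T_ss = T_in + Q̇/(ṁ c_p) = 45.7651 °C.
T(t) = T_ss + (T₀ − T_ss) e^(−t/τ). Set T = 40.60:
e^(−t/τ) = (40.60 − 45.7651)/(20.67 − 45.7651) = 0.205822
t = −175.808 · ln(0.205822) = 277.907 min.

277.9 min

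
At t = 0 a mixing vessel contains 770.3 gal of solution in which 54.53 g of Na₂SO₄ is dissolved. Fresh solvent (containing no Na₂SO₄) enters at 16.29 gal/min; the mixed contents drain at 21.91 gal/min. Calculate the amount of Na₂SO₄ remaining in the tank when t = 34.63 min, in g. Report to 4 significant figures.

17.52 g

Total volume: dV/dt = Q_in − Q_out = -5.62000 gal/min, so V(t) = 770.3 − 5.62000 t and V(34.63) = 575.679 gal.
Solute balance: dm/dt = 0 − Q_out C = −Q_out m/V(t).
dm/m = −Q_out dt/(V₀ − 5.62000 t); integrating gives ln(m/m₀) = −(Q_out/(Q_in−Q_out)) ln(V/V₀).
m = m₀ (V₀/V)^(Q_out/(Q_in−Q_out)) = 54.53 × (770.3/575.679)^(-3.89858) = 17.5205 g.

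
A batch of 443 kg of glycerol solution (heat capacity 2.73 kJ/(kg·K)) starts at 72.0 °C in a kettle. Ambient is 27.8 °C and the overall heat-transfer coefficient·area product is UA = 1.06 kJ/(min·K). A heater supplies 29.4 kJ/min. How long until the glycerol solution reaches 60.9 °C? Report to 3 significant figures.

1280 min

Lumped-capacitance energy balance: M c_p dT/dt = UA(T_amb − T) + Q̇.
τ = M c_p/UA = 1140.9 min; T_ss = T_amb + Q̇/UA = 27.8 + 29.4/1.06 = 55.536 °C.
T(t) = T_ss + (T₀ − T_ss)e^(−t/τ); set T = 60.9:
t = −τ ln[(T − T_ss)/(T₀ − T_ss)] = −1140.9 · ln(0.32581) = 1279.5 min.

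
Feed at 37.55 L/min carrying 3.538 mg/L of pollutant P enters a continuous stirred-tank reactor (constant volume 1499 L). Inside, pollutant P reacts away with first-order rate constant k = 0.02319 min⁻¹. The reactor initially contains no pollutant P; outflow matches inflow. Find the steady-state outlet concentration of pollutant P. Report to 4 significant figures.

1.837 mg/L

V dC/dt = Q(C_in − C) − k V C.
At steady state: 0 = Q C_in − (Q + kV) C_ss, so C_ss = Q C_in/(Q + kV).
C_ss = 37.55·3.538/(37.55 + 0.02319·1499) = 132.852/72.3118 = 1.83721 mg/L.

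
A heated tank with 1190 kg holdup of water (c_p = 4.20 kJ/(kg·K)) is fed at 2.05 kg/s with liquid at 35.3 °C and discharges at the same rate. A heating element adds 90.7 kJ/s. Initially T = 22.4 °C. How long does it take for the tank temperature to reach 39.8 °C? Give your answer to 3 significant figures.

788 s

M c_p dT/dt = ṁ c_p (T_in − T) + Q̇.
τ = M/ṁ = 580.49 s; T_ss = T_in + Q̇/(ṁ c_p) = 45.834 °C.
T(t) = T_ss + (T₀ − T_ss) e^(−t/τ). Set T = 39.8:
e^(−t/τ) = (39.8 − 45.834)/(22.4 − 45.834) = 0.25750
t = −580.49 · ln(0.25750) = 787.57 s.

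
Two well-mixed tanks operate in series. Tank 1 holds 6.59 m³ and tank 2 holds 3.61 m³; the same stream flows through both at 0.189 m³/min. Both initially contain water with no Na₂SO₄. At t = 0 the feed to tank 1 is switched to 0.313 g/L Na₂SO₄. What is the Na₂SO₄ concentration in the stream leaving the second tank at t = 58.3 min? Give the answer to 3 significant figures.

Time constants: τᵢ = Vᵢ/Q for each well-mixed tank.
τ₁ = 6.59/0.189 = 34.868 min; τ₂ = 3.61/0.189 = 19.101 min.
Tank 1: C₁ = C_in(1 − e^(−t/τ₁)). Tank 2 (τ₁ ≠ τ₂): C₂ = C_in[1 − (τ₁ e^(−t/τ₁) − τ₂ e^(−t/τ₂))/(τ₁ − τ₂)].
At t = 58.3: e^(−t/τ₁) = 0.18786, e^(−t/τ₂) = 0.047251.
C₂ = 0.313·[1 − (34.868·0.18786 − 19.101·0.047251)/(15.767)] = 0.313·0.64180 = 0.20088 g/L.

0.201 g/L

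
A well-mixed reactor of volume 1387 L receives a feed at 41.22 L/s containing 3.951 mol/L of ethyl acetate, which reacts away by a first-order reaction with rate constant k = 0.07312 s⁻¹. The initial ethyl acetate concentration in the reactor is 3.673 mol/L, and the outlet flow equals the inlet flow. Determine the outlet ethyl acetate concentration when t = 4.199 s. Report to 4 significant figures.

V dC/dt = Q(C_in − C) − k V C.
dC/dt = (Q/V) C_in − (Q/V + k) C; effective rate a = Q/V + k = 0.0297188 + 0.07312 = 0.102839 s⁻¹.
C_ss = Q C_in/(Q + kV) = 1.14178 mol/L; C(t) = C_ss + (C₀ − C_ss) e^(−a t).
C(4.199) = 1.14178 + (2.53122)·e^(−0.102839·4.199) = 1.14178 + (2.53122)·0.649326 = 2.78537 mol/L.

2.785 mol/L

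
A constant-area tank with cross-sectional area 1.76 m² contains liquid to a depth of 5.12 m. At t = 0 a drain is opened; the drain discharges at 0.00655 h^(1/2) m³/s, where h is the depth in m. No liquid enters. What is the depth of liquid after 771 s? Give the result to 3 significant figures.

0.686 m

A dh/dt = −Q_out = −0.00655 √h.
This is separable: 2 d(√h)/dt = −0.00655/A, so √h = √h₀ − (0.00655/(2A)) t.
√h = √5.12 − 0.00655·771/(2·1.76) = 2.2627 − 1.4347 = 0.82807.
h = 0.82807² = 0.68570 m.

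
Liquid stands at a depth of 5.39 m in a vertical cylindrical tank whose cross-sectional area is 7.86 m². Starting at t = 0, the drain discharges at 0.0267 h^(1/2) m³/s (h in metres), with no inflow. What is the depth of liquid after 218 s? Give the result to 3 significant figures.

3.81 m

A dh/dt = −Q_out = −0.0267 √h.
This is separable: 2 d(√h)/dt = −0.0267/A, so √h = √h₀ − (0.0267/(2A)) t.
√h = √5.39 − 0.0267·218/(2·7.86) = 2.3216 − 0.37027 = 1.9514.
h = 1.9514² = 3.8078 m.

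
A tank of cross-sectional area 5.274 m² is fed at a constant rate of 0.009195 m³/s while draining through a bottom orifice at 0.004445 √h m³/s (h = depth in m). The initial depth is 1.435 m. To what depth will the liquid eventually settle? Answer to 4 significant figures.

4.279 m

Level balance: A dh/dt = 0.009195 − 0.004445 √h. Setting dh/dt = 0:
Q_in = 0.004445 √h_ss ⇒ √h_ss = 0.009195/0.004445 = 2.06862.
h_ss = 2.06862² = 4.27917 m. (Since h₀ = 1.435 m < h_ss, the level will rise toward this value.)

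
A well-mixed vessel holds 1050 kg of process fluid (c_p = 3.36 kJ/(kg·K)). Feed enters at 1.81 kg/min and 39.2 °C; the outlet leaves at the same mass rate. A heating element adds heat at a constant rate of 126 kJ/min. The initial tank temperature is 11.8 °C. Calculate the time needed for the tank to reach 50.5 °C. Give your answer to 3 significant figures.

946 min

Heat balance on the well-mixed liquid: M c_p dT/dt = ṁ c_p (T_in − T) + 126.
τ = M/ṁ = 580.11 min; T_ss = T_in + Q̇/(ṁ c_p) = 59.918 °C.
T(t) = T_ss + (T₀ − T_ss) e^(−t/τ). Set T = 50.5:
e^(−t/τ) = (50.5 − 59.918)/(11.8 − 59.918) = 0.19573
t = −580.11 · ln(0.19573) = 946.17 min.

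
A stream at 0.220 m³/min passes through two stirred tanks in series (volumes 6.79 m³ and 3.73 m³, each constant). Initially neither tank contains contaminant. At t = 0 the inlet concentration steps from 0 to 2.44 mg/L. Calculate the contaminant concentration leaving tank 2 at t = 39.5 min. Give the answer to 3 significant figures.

Time constants: τᵢ = Vᵢ/Q for each well-mixed tank.
τ₁ = 6.79/0.220 = 30.864 min; τ₂ = 3.73/0.220 = 16.955 min.
Tank 1: C₁ = C_in(1 − e^(−t/τ₁)). Tank 2 (τ₁ ≠ τ₂): C₂ = C_in[1 − (τ₁ e^(−t/τ₁) − τ₂ e^(−t/τ₂))/(τ₁ − τ₂)].
At t = 39.5: e^(−t/τ₁) = 0.27809, e^(−t/τ₂) = 0.097319.
C₂ = 2.44·[1 − (30.864·0.27809 − 16.955·0.097319)/(13.909)] = 2.44·0.50157 = 1.2238 mg/L.

1.22 mg/L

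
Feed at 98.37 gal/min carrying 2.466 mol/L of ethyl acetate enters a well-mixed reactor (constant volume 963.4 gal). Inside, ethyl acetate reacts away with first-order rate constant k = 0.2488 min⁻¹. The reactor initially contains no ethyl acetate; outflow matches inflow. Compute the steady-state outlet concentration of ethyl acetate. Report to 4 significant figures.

0.7176 mol/L

Species balance: V dC/dt = Q C_in − Q C − k V C.
Steady state (dC/dt = 0): C_ss = Q C_in/(Q + kV) = C_in/(1 + kV/Q).
C_ss = 98.37·2.466/(98.37 + 0.2488·963.4) = 242.580/338.064 = 0.717558 mol/L.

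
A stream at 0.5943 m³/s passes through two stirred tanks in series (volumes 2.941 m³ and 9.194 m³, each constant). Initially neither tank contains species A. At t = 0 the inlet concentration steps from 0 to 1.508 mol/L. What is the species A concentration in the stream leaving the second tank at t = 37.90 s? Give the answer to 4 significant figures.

Species balance on tank i: dCᵢ/dt = (Cᵢ₋₁ − Cᵢ)/τᵢ with τᵢ = Vᵢ/Q.
τ₁ = 2.941/0.5943 = 4.94868 s; τ₂ = 9.194/0.5943 = 15.4703 s.
Solving the cascade with C₁(0)=C₂(0)=0 gives C₂(t) = C_in[1 − (τ₁ e^(−t/τ₁) − τ₂ e^(−t/τ₂))/(τ₁ − τ₂)].
At t = 37.90: e^(−t/τ₁) = 0.000471963, e^(−t/τ₂) = 0.0863061.
C₂ = 1.508·[1 − (4.94868·0.000471963 − 15.4703·0.0863061)/(-10.5216)] = 1.508·0.873323 = 1.31697 mol/L.

1.317 mol/L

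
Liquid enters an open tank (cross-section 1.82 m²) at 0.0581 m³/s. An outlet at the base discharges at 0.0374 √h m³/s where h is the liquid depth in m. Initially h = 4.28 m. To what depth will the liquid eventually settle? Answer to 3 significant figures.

2.41 m

Unsteady balance on liquid volume: A dh/dt = Q_in − 0.0374 √h. At steady state dh/dt = 0:
Q_in = 0.0374 √h_ss ⇒ √h_ss = 0.0581/0.0374 = 1.5535.
h_ss = 1.5535² = 2.4133 m. (Since h₀ = 4.28 m > h_ss, the level will fall toward this value.)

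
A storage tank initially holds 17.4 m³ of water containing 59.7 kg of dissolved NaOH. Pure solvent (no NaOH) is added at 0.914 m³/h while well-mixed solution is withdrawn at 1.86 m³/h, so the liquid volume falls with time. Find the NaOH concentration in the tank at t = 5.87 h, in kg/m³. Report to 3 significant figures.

Total volume: dV/dt = Q_in − Q_out = -0.94600 m³/h, so V(t) = 17.4 − 0.94600 t and V(5.87) = 11.847 m³.
Species balance (pure solvent in): dm/dt = −Q_out · m/V(t).
Separate: dm/m = −Q_out dt/V(t) ⇒ ln(m/m₀) = −(Q_out/(Q_in−Q_out)) ln(V/V₀).
m = m₀ (V₀/V)^(Q_out/(Q_in−Q_out)) = 59.7 × (17.4/11.847)^(-1.9662) = 28.037 kg.
C = m/V = 28.037/11.847 = 2.3666 kg/m³.

2.37 kg/m³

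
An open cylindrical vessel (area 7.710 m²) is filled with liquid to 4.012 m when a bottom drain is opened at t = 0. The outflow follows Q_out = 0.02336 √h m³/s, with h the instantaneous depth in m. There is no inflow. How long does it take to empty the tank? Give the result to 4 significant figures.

1322 s

A dh/dt = −Q_out = −0.02336 √h.
∫ h^(−1/2) dh = −(0.02336/A) ∫ dt, giving 2√h = 2√h₀ − (0.02336/A) t.
Tank is empty when √h = 0: t_empty = 2A√h₀/0.02336.
t_empty = 2·7.710·√4.012/0.02336 = 15.4200·2.00300/0.02336 = 1322.18 s.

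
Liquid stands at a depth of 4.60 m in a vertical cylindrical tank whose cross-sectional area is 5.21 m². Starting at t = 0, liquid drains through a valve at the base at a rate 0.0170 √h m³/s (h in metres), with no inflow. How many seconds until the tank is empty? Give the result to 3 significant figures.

With no inflow, A dh/dt = −0.0170 √h.
This is separable: 2 d(√h)/dt = −0.0170/A, so √h = √h₀ − (0.0170/(2A)) t.
Tank is empty when √h = 0: t_empty = 2A√h₀/0.0170.
t_empty = 2·5.21·√4.60/0.0170 = 10.420·2.1448/0.0170 = 1314.6 s.

1310 s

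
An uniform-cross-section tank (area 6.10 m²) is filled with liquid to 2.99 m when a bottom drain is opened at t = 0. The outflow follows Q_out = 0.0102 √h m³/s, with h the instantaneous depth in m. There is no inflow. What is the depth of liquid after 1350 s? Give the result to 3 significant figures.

0.361 m

A dh/dt = −Q_out = −0.0102 √h.
Separate and integrate: 2(√h − √h₀) = −(0.0102/A) t.
√h = √2.99 − 0.0102·1350/(2·6.10) = 1.7292 − 1.1287 = 0.60047.
h = 0.60047² = 0.36057 m.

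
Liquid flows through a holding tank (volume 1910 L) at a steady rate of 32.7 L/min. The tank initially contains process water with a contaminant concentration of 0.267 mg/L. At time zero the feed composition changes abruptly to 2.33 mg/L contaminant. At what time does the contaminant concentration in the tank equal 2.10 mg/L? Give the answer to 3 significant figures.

128 min

Species balance on the tank: V dC/dt = Q(C_in − C), so τ = V/Q = 58.410 min.
C(t) = C_in + (C₀ − C_in) e^(−t/τ). Set C = 2.10 and solve for t:
e^(−t/τ) = (C − C_in)/(C₀ − C_in) = (2.10 − 2.33)/(0.267 − 2.33) = 0.11149
t = −τ ln(…) = 58.410 × 2.1938 = 128.14 min.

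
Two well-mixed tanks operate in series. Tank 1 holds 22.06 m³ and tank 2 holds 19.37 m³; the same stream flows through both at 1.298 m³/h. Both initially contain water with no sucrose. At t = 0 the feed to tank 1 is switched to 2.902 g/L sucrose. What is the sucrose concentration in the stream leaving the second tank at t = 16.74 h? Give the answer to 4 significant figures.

Species balance on tank i: dCᵢ/dt = (Cᵢ₋₁ − Cᵢ)/τᵢ with τᵢ = Vᵢ/Q.
τ₁ = 22.06/1.298 = 16.9954 h; τ₂ = 19.37/1.298 = 14.9230 h.
Solving the cascade with C₁(0)=C₂(0)=0 gives C₂(t) = C_in[1 − (τ₁ e^(−t/τ₁) − τ₂ e^(−t/τ₂))/(τ₁ − τ₂)].
At t = 16.74: e^(−t/τ₁) = 0.373449, e^(−t/τ₂) = 0.325706.
C₂ = 2.902·[1 − (16.9954·0.373449 − 14.9230·0.325706)/(2.07242)] = 2.902·0.282762 = 0.820576 g/L.

0.8206 g/L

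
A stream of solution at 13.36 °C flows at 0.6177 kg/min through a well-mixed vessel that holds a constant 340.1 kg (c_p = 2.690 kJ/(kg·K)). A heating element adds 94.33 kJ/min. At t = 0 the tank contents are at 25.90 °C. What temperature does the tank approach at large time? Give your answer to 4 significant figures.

70.13 °C

Unsteady energy balance on the tank contents: M c_p dT/dt = ṁ c_p (T_in − T) + 94.33.
At steady state dT/dt = 0 ⇒ T_ss = T_in + Q̇/(ṁ c_p) = 13.36 + 94.33/(0.6177·2.690) = 70.1301 °C.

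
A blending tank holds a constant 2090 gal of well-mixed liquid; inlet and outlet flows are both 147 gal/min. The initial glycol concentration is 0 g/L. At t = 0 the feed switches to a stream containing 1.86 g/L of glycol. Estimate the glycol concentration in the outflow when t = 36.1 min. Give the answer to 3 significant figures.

Species balance on the tank: V dC/dt = Q(C_in − C).
Time constant τ = V/Q = 2090/147 = 14.218 min.
C approaches C_in exponentially: C(t) = C_in + (C₀ − C_in) e^(−t/τ).
C(36.1) = 1.86 + (0 − 1.86)·e^(−36.1/14.218) = 1.86 + (-1.8600)·0.078938 = 1.7132 g/L.

1.71 g/L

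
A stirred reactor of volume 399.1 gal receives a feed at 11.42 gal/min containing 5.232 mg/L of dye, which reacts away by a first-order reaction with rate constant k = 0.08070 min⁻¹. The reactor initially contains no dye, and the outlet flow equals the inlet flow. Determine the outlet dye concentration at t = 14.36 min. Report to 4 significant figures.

1.085 mg/L

Species balance: V dC/dt = Q C_in − Q C − k V C.
dC/dt = (Q/V) C_in − (Q/V + k) C; effective rate a = Q/V + k = 0.0286144 + 0.08070 = 0.109314 min⁻¹.
C_ss = Q C_in/(Q + kV) = 1.36954 mg/L; C(t) = C_ss + (C₀ − C_ss) e^(−a t).
C(14.36) = 1.36954 + (-1.36954)·e^(−0.109314·14.36) = 1.36954 + (-1.36954)·0.208096 = 1.08454 mg/L.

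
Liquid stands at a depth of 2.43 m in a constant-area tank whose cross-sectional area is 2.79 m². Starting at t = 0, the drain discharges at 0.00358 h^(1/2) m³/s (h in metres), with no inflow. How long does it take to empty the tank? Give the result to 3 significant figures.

A dh/dt = −Q_out = −0.00358 √h.
∫ h^(−1/2) dh = −(0.00358/A) ∫ dt, giving 2√h = 2√h₀ − (0.00358/A) t.
Tank is empty when √h = 0: t_empty = 2A√h₀/0.00358.
t_empty = 2·2.79·√2.43/0.00358 = 5.5800·1.5588/0.00358 = 2429.7 s.

2430 s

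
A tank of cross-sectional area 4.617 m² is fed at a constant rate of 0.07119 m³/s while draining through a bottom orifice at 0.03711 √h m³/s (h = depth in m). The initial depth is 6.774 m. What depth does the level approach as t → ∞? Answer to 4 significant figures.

3.680 m

Mass balance (ρ constant): A dh/dt = Q_in − 0.03711 √h. At steady state dh/dt = 0:
Q_in = 0.03711 √h_ss ⇒ √h_ss = 0.07119/0.03711 = 1.91835.
h_ss = 1.91835² = 3.68007 m. (Since h₀ = 6.774 m > h_ss, the level will fall toward this value.)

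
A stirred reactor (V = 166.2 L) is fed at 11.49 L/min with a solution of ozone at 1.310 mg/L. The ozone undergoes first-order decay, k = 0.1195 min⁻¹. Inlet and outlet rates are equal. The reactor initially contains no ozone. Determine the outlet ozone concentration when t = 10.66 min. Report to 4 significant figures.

Accumulation = in − out − consumed: V dC/dt = Q C_in − Q C − k V C.
dC/dt = (Q/V) C_in − (Q/V + k) C; effective rate a = Q/V + k = 0.0691336 + 0.1195 = 0.188634 min⁻¹.
C_ss = Q C_in/(Q + kV) = 0.480111 mg/L; C(t) = C_ss + (C₀ − C_ss) e^(−a t).
C(10.66) = 0.480111 + (-0.480111)·e^(−0.188634·10.66) = 0.480111 + (-0.480111)·0.133877 = 0.415835 mg/L.

0.4158 mg/L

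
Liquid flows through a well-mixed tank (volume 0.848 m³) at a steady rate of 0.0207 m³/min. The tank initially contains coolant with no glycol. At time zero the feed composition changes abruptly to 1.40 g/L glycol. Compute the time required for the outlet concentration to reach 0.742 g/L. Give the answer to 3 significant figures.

Transient balance on the dissolved component: V dC/dt = Q(C_in − C), so τ = V/Q = 40.966 min.
C(t) = C_in + (C₀ − C_in) e^(−t/τ). Set C = 0.742 and solve for t:
e^(−t/τ) = (C − C_in)/(C₀ − C_in) = (0.742 − 1.40)/(0 − 1.40) = 0.47000
t = −τ ln(…) = 40.966 × 0.75502 = 30.930 min.

30.9 min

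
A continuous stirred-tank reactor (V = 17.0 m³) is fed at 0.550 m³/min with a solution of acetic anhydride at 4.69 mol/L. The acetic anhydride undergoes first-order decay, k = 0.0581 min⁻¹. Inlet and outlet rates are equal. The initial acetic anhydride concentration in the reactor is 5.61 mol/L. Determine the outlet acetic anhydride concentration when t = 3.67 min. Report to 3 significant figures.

4.50 mol/L

Species balance: V dC/dt = Q C_in − Q C − k V C.
This is linear with rate a = Q/V + k = 0.090453 min⁻¹.
C_ss = Q C_in/(Q + kV) = 1.6775 mol/L; C(t) = C_ss + (C₀ − C_ss) e^(−a t).
C(3.67) = 1.6775 + (3.9325)·e^(−0.090453·3.67) = 1.6775 + (3.9325)·0.71751 = 4.4991 mol/L.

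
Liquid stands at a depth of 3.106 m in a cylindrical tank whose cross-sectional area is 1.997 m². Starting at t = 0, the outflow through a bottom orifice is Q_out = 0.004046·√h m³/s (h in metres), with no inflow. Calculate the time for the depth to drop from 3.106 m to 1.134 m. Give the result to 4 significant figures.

688.5 s

A dh/dt = −Q_out = −0.004046 √h.
Separate and integrate: 2(√h − √h₀) = −(0.004046/A) t.
t = 2A(√h₀ − √h)/0.004046 = 2·1.997·(√3.106 − √1.134)/0.004046
  = 3.99400 × (1.76238 − 1.06489) / 0.004046 = 688.526 s.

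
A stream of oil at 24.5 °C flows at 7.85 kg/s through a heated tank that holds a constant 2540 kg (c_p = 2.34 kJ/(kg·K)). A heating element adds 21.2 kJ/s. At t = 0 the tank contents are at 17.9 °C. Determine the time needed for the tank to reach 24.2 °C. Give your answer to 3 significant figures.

M c_p dT/dt = ṁ c_p (T_in − T) + Q̇.
τ = M/ṁ = 323.57 s; T_ss = T_in + Q̇/(ṁ c_p) = 25.654 °C.
T(t) = T_ss + (T₀ − T_ss) e^(−t/τ). Set T = 24.2:
e^(−t/τ) = (24.2 − 25.654)/(17.9 − 25.654) = 0.18753
t = −323.57 · ln(0.18753) = 541.59 s.

542 s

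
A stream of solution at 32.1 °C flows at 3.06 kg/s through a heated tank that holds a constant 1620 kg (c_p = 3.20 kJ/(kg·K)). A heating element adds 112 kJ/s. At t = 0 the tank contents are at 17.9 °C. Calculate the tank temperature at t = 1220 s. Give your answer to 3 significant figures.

41.0 °C

Unsteady energy balance on the tank contents: M c_p dT/dt = ṁ c_p (T_in − T) + 112.
Rearrange: dT/dt = (T_ss − T)/τ with τ = M/ṁ = 529.41 s and T_ss = T_in + Q̇/(ṁ c_p) = 43.538 °C.
This is linear first-order; T(t) = T_ss + (T₀ − T_ss) e^(−t/τ).
T(1220) = 43.538 + (-25.638)·e^(−1220/529.41) = 43.538 + (-25.638)·0.099814 = 40.979 °C.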